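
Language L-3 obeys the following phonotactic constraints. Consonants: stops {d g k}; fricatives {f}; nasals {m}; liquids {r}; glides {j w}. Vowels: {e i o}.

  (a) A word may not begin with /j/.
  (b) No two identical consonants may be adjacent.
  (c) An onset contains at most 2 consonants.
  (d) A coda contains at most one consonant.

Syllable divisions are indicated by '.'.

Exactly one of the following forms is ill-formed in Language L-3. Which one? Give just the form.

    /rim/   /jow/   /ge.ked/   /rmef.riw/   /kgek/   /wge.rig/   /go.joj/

/rim/ — σ1 onset /r/, coda /m/ ok → well-formed
/jow/ — violates constraint (a): word begins with /j/ → ill-formed
/ge.ked/ — σ1 onset /g/, coda /∅/ ok; σ2 onset /k/, coda /d/ ok → well-formed
/rmef.riw/ — σ1 onset /rm/ (2C), coda /f/ ok; σ2 onset /r/, coda /w/ ok → well-formed
/kgek/ — σ1 onset /kg/ (2C), coda /k/ ok → well-formed
/wge.rig/ — σ1 onset /wg/ (2C), coda /∅/ ok; σ2 onset /r/, coda /g/ ok → well-formed
/go.joj/ — σ1 onset /g/, coda /∅/ ok; σ2 onset /j/, coda /j/ ok → well-formed

/jow/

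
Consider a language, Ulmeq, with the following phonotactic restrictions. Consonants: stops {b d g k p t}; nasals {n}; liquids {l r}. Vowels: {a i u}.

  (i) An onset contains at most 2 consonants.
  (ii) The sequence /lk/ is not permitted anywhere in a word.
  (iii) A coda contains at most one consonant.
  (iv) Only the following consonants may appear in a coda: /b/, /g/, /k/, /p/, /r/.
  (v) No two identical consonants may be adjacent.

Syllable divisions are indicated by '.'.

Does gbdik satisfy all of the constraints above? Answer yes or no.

gbdik — violates constraint (i): syllable 1 onset /gbd/ has 3 consonants (> 2) → not permitted

no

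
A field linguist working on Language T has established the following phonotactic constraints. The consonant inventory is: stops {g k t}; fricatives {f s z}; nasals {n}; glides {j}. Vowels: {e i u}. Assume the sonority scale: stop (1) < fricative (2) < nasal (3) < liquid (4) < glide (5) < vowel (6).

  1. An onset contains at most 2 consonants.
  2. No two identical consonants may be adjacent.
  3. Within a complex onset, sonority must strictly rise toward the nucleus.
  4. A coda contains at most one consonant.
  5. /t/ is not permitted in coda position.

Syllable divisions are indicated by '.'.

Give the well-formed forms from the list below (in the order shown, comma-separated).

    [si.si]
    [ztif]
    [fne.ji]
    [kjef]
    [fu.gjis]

[si.si] — σ1 onset /s/, coda /∅/ ok; σ2 onset /s/, coda /∅/ ok → well-formed
[ztif] — violates constraint 3: syllable 1 onset /zt/: /z/ (fricative, 2) → /t/ (stop, 1) does not rise → ill-formed
[fne.ji] — σ1 onset /fn/ (2→3 rises), coda /∅/ ok; σ2 onset /j/, coda /∅/ ok → well-formed
[kjef] — σ1 onset /kj/ (1→5 rises), coda /f/ ok → well-formed
[fu.gjis] — σ1 onset /f/, coda /∅/ ok; σ2 onset /gj/ (1→5 rises), coda /s/ ok → well-formed

[si.si], [fne.ji], [kjef], [fu.gjis]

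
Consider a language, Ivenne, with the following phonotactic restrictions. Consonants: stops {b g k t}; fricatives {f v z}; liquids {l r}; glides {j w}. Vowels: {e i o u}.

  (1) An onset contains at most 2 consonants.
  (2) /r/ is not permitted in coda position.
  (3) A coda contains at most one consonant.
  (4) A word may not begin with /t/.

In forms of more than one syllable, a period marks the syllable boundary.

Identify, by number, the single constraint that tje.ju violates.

4

tje.ju: word begins with /t/.
This is a violation of constraint 4: "A word may not begin with /t/."
The remaining constraints (1, 2, 3) are satisfied.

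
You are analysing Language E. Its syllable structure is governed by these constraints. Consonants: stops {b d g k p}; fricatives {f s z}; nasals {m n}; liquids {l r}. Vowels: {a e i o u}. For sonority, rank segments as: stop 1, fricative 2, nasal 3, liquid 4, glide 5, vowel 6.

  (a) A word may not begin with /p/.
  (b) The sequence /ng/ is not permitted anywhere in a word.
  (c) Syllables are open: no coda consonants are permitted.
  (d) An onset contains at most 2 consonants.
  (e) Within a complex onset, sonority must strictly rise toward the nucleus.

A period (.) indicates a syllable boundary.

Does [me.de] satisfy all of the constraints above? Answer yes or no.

[me.de] — σ1 onset /m/, coda /∅/ ok; σ2 onset /d/, coda /∅/ ok → licit

yes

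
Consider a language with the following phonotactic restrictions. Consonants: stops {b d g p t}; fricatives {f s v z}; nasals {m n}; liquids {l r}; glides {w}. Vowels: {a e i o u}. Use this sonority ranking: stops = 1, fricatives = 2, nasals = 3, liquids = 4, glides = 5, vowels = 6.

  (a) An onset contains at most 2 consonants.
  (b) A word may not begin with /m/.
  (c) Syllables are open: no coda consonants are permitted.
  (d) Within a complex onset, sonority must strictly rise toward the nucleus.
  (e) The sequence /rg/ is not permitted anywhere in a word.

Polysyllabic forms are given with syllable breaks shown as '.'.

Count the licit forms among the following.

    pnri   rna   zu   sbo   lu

pnri — violates constraint (a): syllable 1 onset /pnr/ has 3 consonants (> 2) → illicit
rna — violates constraint (d): syllable 1 onset /rn/: /r/ (liquid, 4) → /n/ (nasal, 3) does not rise → illicit
zu — σ1 onset /z/, coda /∅/ ok → licit
sbo — violates constraint (d): syllable 1 onset /sb/: /s/ (fricative, 2) → /b/ (stop, 1) does not rise → illicit
lu — σ1 onset /l/, coda /∅/ ok → licit
Licit: zu, lu → 2.

2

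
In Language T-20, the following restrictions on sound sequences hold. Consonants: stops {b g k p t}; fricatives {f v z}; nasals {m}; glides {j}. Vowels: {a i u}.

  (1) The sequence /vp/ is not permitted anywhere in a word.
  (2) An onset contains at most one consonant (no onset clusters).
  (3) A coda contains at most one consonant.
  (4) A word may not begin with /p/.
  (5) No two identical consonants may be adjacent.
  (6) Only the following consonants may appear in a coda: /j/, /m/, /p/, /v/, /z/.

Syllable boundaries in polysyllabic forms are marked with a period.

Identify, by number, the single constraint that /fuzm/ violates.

3

/fuzm/: syllable 1 coda /zm/ has 2 consonants (> 1).
This is a violation of constraint 3: "A coda contains at most one consonant."
The remaining constraints (1, 2, 4, 5, 6) are satisfied.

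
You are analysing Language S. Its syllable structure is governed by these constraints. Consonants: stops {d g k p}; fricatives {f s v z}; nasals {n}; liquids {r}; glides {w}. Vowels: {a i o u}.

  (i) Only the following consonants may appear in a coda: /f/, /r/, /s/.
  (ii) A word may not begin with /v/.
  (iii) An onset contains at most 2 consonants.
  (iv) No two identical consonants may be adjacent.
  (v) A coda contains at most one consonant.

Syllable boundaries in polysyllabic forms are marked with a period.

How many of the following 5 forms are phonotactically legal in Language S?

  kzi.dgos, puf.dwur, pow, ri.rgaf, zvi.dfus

4

kzi.dgos — σ1 onset /kz/ (2C), coda /∅/ ok; σ2 onset /dg/ (2C), coda /s/ ok → phonotactically legal
puf.dwur — σ1 onset /p/, coda /f/ ok; σ2 onset /dw/ (2C), coda /r/ ok → phonotactically legal
pow — violates constraint (i): syllable 1 coda contains /w/, which is not a licensed coda consonant → phonotactically illegal
ri.rgaf — σ1 onset /r/, coda /∅/ ok; σ2 onset /rg/ (2C), coda /f/ ok → phonotactically legal
zvi.dfus — σ1 onset /zv/ (2C), coda /∅/ ok; σ2 onset /df/ (2C), coda /s/ ok → phonotactically legal
Phonotactically legal: kzi.dgos, puf.dwur, ri.rgaf, zvi.dfus → 4.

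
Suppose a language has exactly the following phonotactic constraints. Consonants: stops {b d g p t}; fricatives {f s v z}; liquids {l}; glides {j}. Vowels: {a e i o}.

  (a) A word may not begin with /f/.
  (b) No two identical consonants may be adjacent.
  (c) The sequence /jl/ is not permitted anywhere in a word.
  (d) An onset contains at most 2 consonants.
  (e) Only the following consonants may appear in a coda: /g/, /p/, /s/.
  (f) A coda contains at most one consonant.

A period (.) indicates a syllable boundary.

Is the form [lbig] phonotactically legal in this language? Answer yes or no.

yes

[lbig] — σ1 onset /lb/ (2C), coda /g/ ok → phonotactically legal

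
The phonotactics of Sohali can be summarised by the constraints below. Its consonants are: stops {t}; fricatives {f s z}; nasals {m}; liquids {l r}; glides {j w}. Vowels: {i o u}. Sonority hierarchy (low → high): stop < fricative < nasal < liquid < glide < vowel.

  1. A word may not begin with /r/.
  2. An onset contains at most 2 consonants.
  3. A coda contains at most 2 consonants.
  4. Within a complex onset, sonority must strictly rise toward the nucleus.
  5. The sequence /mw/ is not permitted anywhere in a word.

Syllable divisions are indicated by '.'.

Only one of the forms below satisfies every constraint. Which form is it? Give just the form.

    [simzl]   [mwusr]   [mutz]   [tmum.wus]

[simzl] — violates constraint 3: syllable 1 coda /mzl/ has 3 consonants (> 2) → phonotactically illegal
[mwusr] — violates constraint 5: contains banned sequence /mw/ → phonotactically illegal
[mutz] — σ1 onset /m/, coda /tz/ (2C) ok → phonotactically legal
[tmum.wus] — violates constraint 5: contains banned sequence /mw/ → phonotactically illegal

[mutz]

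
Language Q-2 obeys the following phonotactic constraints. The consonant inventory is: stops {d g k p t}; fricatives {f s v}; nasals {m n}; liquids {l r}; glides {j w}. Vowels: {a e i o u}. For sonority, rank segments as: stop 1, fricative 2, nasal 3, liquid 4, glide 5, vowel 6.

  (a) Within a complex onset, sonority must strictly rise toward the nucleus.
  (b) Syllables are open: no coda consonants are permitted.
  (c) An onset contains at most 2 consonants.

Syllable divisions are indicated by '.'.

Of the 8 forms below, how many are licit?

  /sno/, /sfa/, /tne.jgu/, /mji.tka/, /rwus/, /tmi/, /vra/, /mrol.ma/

/sno/ — σ1 onset /sn/ (2→3 rises), coda /∅/ ok → licit
/sfa/ — violates constraint (a): syllable 1 onset /sf/: /s/ (fricative, 2) → /f/ (fricative, 2) does not rise → illicit
/tne.jgu/ — violates constraint (a): syllable 2 onset /jg/: /j/ (glide, 5) → /g/ (stop, 1) does not rise → illicit
/mji.tka/ — violates constraint (a): syllable 2 onset /tk/: /t/ (stop, 1) → /k/ (stop, 1) does not rise → illicit
/rwus/ — violates constraint (b): syllable 1 coda /s/ has 1 consonant (> 0) → illicit
/tmi/ — σ1 onset /tm/ (1→3 rises), coda /∅/ ok → licit
/vra/ — σ1 onset /vr/ (2→4 rises), coda /∅/ ok → licit
/mrol.ma/ — violates constraint (b): syllable 1 coda /l/ has 1 consonant (> 0) → illicit
Licit: /sno/, /tmi/, /vra/ → 3.

3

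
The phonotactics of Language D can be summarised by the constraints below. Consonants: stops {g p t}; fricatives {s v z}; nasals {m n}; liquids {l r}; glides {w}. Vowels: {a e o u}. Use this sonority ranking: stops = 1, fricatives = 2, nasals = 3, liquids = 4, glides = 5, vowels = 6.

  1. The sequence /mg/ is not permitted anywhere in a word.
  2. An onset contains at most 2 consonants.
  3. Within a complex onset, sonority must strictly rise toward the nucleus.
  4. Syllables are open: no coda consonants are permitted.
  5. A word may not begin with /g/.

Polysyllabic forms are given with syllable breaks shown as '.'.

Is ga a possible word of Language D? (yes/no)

ga — violates constraint 5: word begins with /g/ → phonotactically illegal

no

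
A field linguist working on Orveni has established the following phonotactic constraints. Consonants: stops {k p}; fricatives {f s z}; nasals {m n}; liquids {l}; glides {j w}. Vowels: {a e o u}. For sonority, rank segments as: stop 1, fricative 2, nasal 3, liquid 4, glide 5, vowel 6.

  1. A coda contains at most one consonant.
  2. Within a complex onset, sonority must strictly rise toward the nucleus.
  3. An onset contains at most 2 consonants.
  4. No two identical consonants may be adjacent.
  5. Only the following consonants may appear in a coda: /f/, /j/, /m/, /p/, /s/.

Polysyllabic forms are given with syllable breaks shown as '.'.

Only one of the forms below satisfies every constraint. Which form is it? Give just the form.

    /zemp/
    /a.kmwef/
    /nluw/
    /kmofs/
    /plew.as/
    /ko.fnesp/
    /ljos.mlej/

/ljos.mlej/

/zemp/ — violates constraint 1: syllable 1 coda /mp/ has 2 consonants (> 1) → not permitted
/a.kmwef/ — violates constraint 3: syllable 2 onset /kmw/ has 3 consonants (> 2) → not permitted
/nluw/ — violates constraint 5: syllable 1 coda contains /w/, which is not a licensed coda consonant → not permitted
/kmofs/ — violates constraint 1: syllable 1 coda /fs/ has 2 consonants (> 1) → not permitted
/plew.as/ — violates constraint 5: syllable 1 coda contains /w/, which is not a licensed coda consonant → not permitted
/ko.fnesp/ — violates constraint 1: syllable 2 coda /sp/ has 2 consonants (> 1) → not permitted
/ljos.mlej/ — σ1 onset /lj/ (4→5 rises), coda /s/ ok; σ2 onset /ml/ (3→4 rises), coda /j/ ok → permitted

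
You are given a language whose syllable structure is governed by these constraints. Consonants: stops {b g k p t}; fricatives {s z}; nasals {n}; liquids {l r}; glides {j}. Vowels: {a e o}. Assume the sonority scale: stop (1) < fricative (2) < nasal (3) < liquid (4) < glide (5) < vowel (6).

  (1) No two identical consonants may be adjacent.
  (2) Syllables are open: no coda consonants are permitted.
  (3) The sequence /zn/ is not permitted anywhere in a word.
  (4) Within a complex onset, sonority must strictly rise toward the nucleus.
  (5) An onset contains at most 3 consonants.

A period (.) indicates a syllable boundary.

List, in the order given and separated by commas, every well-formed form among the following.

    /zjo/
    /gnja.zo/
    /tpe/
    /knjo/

/zjo/ — σ1 onset /zj/ (2→5 rises), coda /∅/ ok → well-formed
/gnja.zo/ — σ1 onset /gnj/ (1→3→5 rises), coda /∅/ ok; σ2 onset /z/, coda /∅/ ok → well-formed
/tpe/ — violates constraint 4: syllable 1 onset /tp/: /t/ (stop, 1) → /p/ (stop, 1) does not rise → ill-formed
/knjo/ — σ1 onset /knj/ (1→3→5 rises), coda /∅/ ok → well-formed

/zjo/, /gnja.zo/, /knjo/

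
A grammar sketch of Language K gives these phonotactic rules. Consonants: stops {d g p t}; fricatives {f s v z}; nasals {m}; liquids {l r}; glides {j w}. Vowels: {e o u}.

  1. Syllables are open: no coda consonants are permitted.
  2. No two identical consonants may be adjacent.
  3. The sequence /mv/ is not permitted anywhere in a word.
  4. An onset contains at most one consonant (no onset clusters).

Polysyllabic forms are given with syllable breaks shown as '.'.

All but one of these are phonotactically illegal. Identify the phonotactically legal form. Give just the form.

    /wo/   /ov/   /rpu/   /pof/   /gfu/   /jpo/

/wo/ — σ1 onset /w/, coda /∅/ ok → phonotactically legal
/ov/ — violates constraint 1: syllable 1 coda /v/ has 1 consonant (> 0) → phonotactically illegal
/rpu/ — violates constraint 4: syllable 1 onset /rp/ has 2 consonants (> 1) → phonotactically illegal
/pof/ — violates constraint 1: syllable 1 coda /f/ has 1 consonant (> 0) → phonotactically illegal
/gfu/ — violates constraint 4: syllable 1 onset /gf/ has 2 consonants (> 1) → phonotactically illegal
/jpo/ — violates constraint 4: syllable 1 onset /jp/ has 2 consonants (> 1) → phonotactically illegal

/wo/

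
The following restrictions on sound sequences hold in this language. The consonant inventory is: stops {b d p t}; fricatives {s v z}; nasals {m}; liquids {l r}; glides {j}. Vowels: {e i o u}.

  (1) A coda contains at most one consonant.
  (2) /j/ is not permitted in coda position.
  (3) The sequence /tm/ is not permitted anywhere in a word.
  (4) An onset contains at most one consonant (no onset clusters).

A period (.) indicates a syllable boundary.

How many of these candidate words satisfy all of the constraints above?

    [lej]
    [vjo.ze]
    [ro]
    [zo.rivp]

[lej] — violates constraint 2: syllable 1 coda contains /j/ → ill-formed
[vjo.ze] — violates constraint 4: syllable 1 onset /vj/ has 2 consonants (> 1) → ill-formed
[ro] — σ1 onset /r/, coda /∅/ ok → well-formed
[zo.rivp] — violates constraint 1: syllable 2 coda /vp/ has 2 consonants (> 1) → ill-formed
Well-formed: [ro] → 1.

1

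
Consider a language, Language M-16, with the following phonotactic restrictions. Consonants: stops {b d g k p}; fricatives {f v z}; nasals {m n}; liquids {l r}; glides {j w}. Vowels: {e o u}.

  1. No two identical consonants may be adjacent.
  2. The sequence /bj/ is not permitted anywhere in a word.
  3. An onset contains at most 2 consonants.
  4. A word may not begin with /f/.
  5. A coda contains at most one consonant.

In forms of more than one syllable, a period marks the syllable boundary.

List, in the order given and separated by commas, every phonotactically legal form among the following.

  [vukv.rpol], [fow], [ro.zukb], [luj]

[vukv.rpol] — violates constraint 5: syllable 1 coda /kv/ has 2 consonants (> 1) → phonotactically illegal
[fow] — violates constraint 4: word begins with /f/ → phonotactically illegal
[ro.zukb] — violates constraint 5: syllable 2 coda /kb/ has 2 consonants (> 1) → phonotactically illegal
[luj] — σ1 onset /l/, coda /j/ ok → phonotactically legal

[luj]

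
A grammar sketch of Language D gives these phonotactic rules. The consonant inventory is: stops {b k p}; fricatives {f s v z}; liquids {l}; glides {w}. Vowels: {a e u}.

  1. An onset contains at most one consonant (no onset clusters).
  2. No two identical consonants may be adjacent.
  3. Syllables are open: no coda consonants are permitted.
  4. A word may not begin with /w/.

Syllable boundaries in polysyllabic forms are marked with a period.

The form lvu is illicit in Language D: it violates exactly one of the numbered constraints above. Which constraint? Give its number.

1

lvu: syllable 1 onset /lv/ has 2 consonants (> 1).
This is a violation of constraint 1: "An onset contains at most one consonant (no onset clusters)."
The remaining constraints (2, 3, 4) are satisfied.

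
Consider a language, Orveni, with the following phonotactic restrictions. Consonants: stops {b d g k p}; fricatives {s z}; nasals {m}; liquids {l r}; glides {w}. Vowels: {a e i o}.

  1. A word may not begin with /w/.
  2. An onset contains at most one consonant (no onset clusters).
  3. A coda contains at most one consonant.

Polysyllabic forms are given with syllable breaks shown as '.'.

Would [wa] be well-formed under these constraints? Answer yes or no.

[wa] — violates constraint 1: word begins with /w/ → ill-formed

no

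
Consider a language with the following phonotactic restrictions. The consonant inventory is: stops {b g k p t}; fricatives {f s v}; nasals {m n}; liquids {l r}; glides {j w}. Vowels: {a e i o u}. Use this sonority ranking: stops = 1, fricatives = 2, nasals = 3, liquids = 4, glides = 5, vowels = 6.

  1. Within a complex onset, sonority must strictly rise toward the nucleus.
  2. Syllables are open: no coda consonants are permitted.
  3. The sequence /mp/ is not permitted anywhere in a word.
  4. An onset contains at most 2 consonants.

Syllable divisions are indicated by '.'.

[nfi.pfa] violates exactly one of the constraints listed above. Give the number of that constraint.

1

[nfi.pfa]: syllable 1 onset /nf/: /n/ (nasal, 3) → /f/ (fricative, 2) does not rise.
This is a violation of constraint 1: "Within a complex onset, sonority must strictly rise toward the nucleus."
The remaining constraints (2, 3, 4) are satisfied.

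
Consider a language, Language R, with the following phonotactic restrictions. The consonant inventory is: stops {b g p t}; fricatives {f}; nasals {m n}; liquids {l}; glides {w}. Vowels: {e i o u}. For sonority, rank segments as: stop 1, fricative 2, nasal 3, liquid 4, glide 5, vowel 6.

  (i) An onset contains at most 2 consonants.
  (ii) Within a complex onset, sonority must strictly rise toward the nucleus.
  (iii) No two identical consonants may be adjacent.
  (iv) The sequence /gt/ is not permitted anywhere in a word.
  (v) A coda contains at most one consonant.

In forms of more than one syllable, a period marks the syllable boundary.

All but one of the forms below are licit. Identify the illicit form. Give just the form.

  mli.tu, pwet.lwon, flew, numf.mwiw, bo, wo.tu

mli.tu — σ1 onset /ml/ (3→4 rises), coda /∅/ ok; σ2 onset /t/, coda /∅/ ok → licit
pwet.lwon — σ1 onset /pw/ (1→5 rises), coda /t/ ok; σ2 onset /lw/ (4→5 rises), coda /n/ ok → licit
flew — σ1 onset /fl/ (2→4 rises), coda /w/ ok → licit
numf.mwiw — violates constraint (v): syllable 1 coda /mf/ has 2 consonants (> 1) → illicit
bo — σ1 onset /b/, coda /∅/ ok → licit
wo.tu — σ1 onset /w/, coda /∅/ ok; σ2 onset /t/, coda /∅/ ok → licit

numf.mwiw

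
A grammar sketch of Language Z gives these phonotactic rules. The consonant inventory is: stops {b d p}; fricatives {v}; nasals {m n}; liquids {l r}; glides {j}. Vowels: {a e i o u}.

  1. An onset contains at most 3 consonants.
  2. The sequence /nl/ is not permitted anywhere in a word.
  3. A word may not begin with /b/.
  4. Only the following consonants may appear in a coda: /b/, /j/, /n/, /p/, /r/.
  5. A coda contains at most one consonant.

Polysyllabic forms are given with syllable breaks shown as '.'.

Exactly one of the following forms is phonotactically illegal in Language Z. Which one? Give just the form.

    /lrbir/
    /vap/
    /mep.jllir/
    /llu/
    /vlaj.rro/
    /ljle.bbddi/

/lrbir/ — σ1 onset /lrb/ (3C), coda /r/ ok → phonotactically legal
/vap/ — σ1 onset /v/, coda /p/ ok → phonotactically legal
/mep.jllir/ — σ1 onset /m/, coda /p/ ok; σ2 onset /jll/ (3C), coda /r/ ok → phonotactically legal
/llu/ — σ1 onset /ll/ (2C), coda /∅/ ok → phonotactically legal
/vlaj.rro/ — σ1 onset /vl/ (2C), coda /j/ ok; σ2 onset /rr/ (2C), coda /∅/ ok → phonotactically legal
/ljle.bbddi/ — violates constraint 1: syllable 2 onset /bbdd/ has 4 consonants (> 3) → phonotactically illegal

/ljle.bbddi/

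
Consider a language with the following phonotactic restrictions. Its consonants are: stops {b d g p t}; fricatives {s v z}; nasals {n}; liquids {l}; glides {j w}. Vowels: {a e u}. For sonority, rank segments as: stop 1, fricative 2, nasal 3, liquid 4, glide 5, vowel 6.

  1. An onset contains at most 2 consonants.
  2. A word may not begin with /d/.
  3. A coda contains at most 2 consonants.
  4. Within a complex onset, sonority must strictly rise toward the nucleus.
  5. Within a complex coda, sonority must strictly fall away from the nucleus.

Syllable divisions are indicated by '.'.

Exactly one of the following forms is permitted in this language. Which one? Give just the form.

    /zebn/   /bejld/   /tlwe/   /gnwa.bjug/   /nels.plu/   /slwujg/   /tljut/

/zebn/ — violates constraint 5: syllable 1 coda /bn/: /b/ (stop, 1) → /n/ (nasal, 3) does not fall → not permitted
/bejld/ — violates constraint 3: syllable 1 coda /jld/ has 3 consonants (> 2) → not permitted
/tlwe/ — violates constraint 1: syllable 1 onset /tlw/ has 3 consonants (> 2) → not permitted
/gnwa.bjug/ — violates constraint 1: syllable 1 onset /gnw/ has 3 consonants (> 2) → not permitted
/nels.plu/ — σ1 onset /n/, coda /ls/ (4→2 falls) ok; σ2 onset /pl/ (1→4 rises), coda /∅/ ok → permitted
/slwujg/ — violates constraint 1: syllable 1 onset /slw/ has 3 consonants (> 2) → not permitted
/tljut/ — violates constraint 1: syllable 1 onset /tlj/ has 3 consonants (> 2) → not permitted

/nels.plu/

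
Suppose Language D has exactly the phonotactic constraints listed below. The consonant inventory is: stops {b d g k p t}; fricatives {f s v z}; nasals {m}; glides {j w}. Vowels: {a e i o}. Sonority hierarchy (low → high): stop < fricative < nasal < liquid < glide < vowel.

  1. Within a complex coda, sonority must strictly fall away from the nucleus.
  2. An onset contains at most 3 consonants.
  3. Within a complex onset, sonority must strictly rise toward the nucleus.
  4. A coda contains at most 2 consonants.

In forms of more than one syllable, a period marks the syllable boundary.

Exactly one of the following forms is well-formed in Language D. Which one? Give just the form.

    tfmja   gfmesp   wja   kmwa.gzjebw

tfmja — violates constraint 2: syllable 1 onset /tfmj/ has 4 consonants (> 3) → ill-formed
gfmesp — σ1 onset /gfm/ (1→2→3 rises), coda /sp/ (2→1 falls) ok → well-formed
wja — violates constraint 3: syllable 1 onset /wj/: /w/ (glide, 5) → /j/ (glide, 5) does not rise → ill-formed
kmwa.gzjebw — violates constraint 1: syllable 2 coda /bw/: /b/ (stop, 1) → /w/ (glide, 5) does not fall → ill-formed

gfmesp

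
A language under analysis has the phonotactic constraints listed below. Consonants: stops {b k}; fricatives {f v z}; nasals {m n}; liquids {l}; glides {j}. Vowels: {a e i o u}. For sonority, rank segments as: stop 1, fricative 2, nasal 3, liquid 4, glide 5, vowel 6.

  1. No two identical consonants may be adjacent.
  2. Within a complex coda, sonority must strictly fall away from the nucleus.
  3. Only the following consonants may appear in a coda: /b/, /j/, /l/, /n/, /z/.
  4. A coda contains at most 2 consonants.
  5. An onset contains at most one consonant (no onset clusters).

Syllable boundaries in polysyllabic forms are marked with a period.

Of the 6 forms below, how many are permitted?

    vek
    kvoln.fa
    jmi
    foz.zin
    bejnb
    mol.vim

0

vek — violates constraint 3: syllable 1 coda contains /k/, which is not a licensed coda consonant → not permitted
kvoln.fa — violates constraint 5: syllable 1 onset /kv/ has 2 consonants (> 1) → not permitted
jmi — violates constraint 5: syllable 1 onset /jm/ has 2 consonants (> 1) → not permitted
foz.zin — violates constraint 1: adjacent identical consonants /zz/ → not permitted
bejnb — violates constraint 4: syllable 1 coda /jnb/ has 3 consonants (> 2) → not permitted
mol.vim — violates constraint 3: syllable 2 coda contains /m/, which is not a licensed coda consonant → not permitted
No form is permitted → 0.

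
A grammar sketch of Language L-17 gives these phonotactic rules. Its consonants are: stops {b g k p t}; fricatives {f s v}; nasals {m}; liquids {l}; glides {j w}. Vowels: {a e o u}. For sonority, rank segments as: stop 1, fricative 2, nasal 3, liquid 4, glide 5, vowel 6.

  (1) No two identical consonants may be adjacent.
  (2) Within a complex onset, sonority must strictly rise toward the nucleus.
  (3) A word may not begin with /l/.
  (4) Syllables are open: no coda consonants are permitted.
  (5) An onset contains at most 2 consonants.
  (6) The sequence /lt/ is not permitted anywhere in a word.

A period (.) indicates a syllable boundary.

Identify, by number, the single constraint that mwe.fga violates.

mwe.fga: syllable 2 onset /fg/: /f/ (fricative, 2) → /g/ (stop, 1) does not rise.
This is a violation of constraint 2: "Within a complex onset, sonority must strictly rise toward the nucleus."
The remaining constraints (1, 3, 4, 5, 6) are satisfied.

2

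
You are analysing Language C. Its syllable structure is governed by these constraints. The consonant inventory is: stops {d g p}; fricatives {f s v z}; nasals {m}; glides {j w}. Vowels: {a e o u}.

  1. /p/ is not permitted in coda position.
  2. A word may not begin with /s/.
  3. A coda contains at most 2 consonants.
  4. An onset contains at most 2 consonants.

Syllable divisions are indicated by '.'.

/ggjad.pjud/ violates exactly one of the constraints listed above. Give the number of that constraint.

/ggjad.pjud/: syllable 1 onset /ggj/ has 3 consonants (> 2).
This is a violation of constraint 4: "An onset contains at most 2 consonants."
The remaining constraints (1, 2, 3) are satisfied.

4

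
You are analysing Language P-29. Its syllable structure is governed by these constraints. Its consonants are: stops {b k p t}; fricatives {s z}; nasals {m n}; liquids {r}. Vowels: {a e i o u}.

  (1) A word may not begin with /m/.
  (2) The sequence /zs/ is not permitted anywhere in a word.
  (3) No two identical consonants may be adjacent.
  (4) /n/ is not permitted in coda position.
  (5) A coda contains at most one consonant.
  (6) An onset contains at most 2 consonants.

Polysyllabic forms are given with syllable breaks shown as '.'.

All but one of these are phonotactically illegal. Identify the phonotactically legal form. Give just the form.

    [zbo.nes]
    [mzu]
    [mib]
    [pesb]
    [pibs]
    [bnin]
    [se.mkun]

[zbo.nes]

[zbo.nes] — σ1 onset /zb/ (2C), coda /∅/ ok; σ2 onset /n/, coda /s/ ok → phonotactically legal
[mzu] — violates constraint 1: word begins with /m/ → phonotactically illegal
[mib] — violates constraint 1: word begins with /m/ → phonotactically illegal
[pesb] — violates constraint 5: syllable 1 coda /sb/ has 2 consonants (> 1) → phonotactically illegal
[pibs] — violates constraint 5: syllable 1 coda /bs/ has 2 consonants (> 1) → phonotactically illegal
[bnin] — violates constraint 4: syllable 1 coda contains /n/ → phonotactically illegal
[se.mkun] — violates constraint 4: syllable 2 coda contains /n/ → phonotactically illegal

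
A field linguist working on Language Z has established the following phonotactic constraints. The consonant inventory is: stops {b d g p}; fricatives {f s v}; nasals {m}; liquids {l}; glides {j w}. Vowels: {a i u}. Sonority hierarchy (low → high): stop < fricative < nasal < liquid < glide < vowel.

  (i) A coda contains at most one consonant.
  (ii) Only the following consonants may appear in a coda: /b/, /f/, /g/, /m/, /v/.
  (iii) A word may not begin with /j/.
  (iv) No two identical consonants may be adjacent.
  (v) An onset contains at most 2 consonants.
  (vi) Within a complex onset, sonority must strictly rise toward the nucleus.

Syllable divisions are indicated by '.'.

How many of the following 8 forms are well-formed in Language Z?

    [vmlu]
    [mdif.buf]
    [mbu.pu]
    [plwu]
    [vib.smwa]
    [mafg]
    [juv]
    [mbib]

[vmlu] — violates constraint (v): syllable 1 onset /vml/ has 3 consonants (> 2) → ill-formed
[mdif.buf] — violates constraint (vi): syllable 1 onset /md/: /m/ (nasal, 3) → /d/ (stop, 1) does not rise → ill-formed
[mbu.pu] — violates constraint (vi): syllable 1 onset /mb/: /m/ (nasal, 3) → /b/ (stop, 1) does not rise → ill-formed
[plwu] — violates constraint (v): syllable 1 onset /plw/ has 3 consonants (> 2) → ill-formed
[vib.smwa] — violates constraint (v): syllable 2 onset /smw/ has 3 consonants (> 2) → ill-formed
[mafg] — violates constraint (i): syllable 1 coda /fg/ has 2 consonants (> 1) → ill-formed
[juv] — violates constraint (iii): word begins with /j/ → ill-formed
[mbib] — violates constraint (vi): syllable 1 onset /mb/: /m/ (nasal, 3) → /b/ (stop, 1) does not rise → ill-formed
No form is well-formed → 0.

0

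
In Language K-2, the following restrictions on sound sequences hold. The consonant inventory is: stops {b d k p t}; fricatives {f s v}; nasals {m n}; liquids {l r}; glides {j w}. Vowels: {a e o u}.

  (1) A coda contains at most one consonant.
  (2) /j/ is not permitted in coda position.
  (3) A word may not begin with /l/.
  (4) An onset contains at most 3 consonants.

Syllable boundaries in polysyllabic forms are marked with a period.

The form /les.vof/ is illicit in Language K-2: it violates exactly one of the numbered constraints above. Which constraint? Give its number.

/les.vof/: word begins with /l/.
This is a violation of constraint 3: "A word may not begin with /l/."
The remaining constraints (1, 2, 4) are satisfied.

3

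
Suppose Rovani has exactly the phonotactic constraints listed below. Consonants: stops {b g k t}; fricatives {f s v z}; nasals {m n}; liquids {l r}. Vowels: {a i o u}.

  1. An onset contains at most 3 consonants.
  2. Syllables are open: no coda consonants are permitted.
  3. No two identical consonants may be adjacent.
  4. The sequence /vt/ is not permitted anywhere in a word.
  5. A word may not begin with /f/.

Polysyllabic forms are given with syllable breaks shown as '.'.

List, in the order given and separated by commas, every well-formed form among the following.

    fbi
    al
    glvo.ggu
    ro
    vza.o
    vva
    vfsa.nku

fbi — violates constraint 5: word begins with /f/ → ill-formed
al — violates constraint 2: syllable 1 coda /l/ has 1 consonant (> 0) → ill-formed
glvo.ggu — violates constraint 3: adjacent identical consonants /gg/ → ill-formed
ro — σ1 onset /r/, coda /∅/ ok → well-formed
vza.o — σ1 onset /vz/ (2C), coda /∅/ ok; σ2 onset /∅/, coda /∅/ ok → well-formed
vva — violates constraint 3: adjacent identical consonants /vv/ → ill-formed
vfsa.nku — σ1 onset /vfs/ (3C), coda /∅/ ok; σ2 onset /nk/ (2C), coda /∅/ ok → well-formed

ro, vza.o, vfsa.nku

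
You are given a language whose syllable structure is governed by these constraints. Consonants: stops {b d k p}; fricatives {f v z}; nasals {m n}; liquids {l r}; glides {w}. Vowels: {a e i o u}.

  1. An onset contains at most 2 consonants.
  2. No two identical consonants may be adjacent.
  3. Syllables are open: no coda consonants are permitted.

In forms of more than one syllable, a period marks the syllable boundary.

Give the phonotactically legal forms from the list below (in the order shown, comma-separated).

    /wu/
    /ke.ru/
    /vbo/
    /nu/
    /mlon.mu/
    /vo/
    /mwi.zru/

/wu/, /ke.ru/, /vbo/, /nu/, /vo/, /mwi.zru/

/wu/ — σ1 onset /w/, coda /∅/ ok → phonotactically legal
/ke.ru/ — σ1 onset /k/, coda /∅/ ok; σ2 onset /r/, coda /∅/ ok → phonotactically legal
/vbo/ — σ1 onset /vb/ (2C), coda /∅/ ok → phonotactically legal
/nu/ — σ1 onset /n/, coda /∅/ ok → phonotactically legal
/mlon.mu/ — violates constraint 3: syllable 1 coda /n/ has 1 consonant (> 0) → phonotactically illegal
/vo/ — σ1 onset /v/, coda /∅/ ok → phonotactically legal
/mwi.zru/ — σ1 onset /mw/ (2C), coda /∅/ ok; σ2 onset /zr/ (2C), coda /∅/ ok → phonotactically legal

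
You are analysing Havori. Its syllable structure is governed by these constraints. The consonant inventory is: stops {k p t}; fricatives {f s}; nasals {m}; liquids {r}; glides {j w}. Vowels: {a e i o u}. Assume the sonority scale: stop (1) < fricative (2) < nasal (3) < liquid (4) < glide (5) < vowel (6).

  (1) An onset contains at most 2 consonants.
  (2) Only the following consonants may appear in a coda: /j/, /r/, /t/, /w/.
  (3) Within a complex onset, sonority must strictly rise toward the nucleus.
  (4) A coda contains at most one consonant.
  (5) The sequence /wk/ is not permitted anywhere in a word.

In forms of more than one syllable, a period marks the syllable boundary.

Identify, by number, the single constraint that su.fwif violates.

2

su.fwif: syllable 2 coda contains /f/, which is not a licensed coda consonant.
This is a violation of constraint 2: "Only the following consonants may appear in a coda: /j/, /r/, /t/, /w/."
The remaining constraints (1, 3, 4, 5) are satisfied.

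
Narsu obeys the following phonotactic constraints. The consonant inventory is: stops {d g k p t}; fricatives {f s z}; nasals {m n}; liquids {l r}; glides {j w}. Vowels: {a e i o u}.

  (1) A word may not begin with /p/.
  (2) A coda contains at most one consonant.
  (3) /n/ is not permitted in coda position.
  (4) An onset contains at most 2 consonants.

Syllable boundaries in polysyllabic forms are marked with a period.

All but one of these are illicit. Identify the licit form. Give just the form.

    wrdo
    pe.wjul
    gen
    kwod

wrdo — violates constraint 4: syllable 1 onset /wrd/ has 3 consonants (> 2) → illicit
pe.wjul — violates constraint 1: word begins with /p/ → illicit
gen — violates constraint 3: syllable 1 coda contains /n/ → illicit
kwod — σ1 onset /kw/ (2C), coda /d/ ok → licit

kwod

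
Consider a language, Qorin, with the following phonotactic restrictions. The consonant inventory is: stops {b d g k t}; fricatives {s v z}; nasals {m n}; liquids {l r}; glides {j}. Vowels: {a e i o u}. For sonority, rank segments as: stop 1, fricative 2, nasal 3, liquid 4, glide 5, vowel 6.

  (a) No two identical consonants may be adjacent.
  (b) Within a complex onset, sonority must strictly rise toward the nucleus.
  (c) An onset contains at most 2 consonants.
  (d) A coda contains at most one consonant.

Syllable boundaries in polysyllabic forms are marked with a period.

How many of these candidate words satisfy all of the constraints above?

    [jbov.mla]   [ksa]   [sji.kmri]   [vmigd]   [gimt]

[jbov.mla] — violates constraint (b): syllable 1 onset /jb/: /j/ (glide, 5) → /b/ (stop, 1) does not rise → phonotactically illegal
[ksa] — σ1 onset /ks/ (1→2 rises), coda /∅/ ok → phonotactically legal
[sji.kmri] — violates constraint (c): syllable 2 onset /kmr/ has 3 consonants (> 2) → phonotactically illegal
[vmigd] — violates constraint (d): syllable 1 coda /gd/ has 2 consonants (> 1) → phonotactically illegal
[gimt] — violates constraint (d): syllable 1 coda /mt/ has 2 consonants (> 1) → phonotactically illegal
Phonotactically legal: [ksa] → 1.

1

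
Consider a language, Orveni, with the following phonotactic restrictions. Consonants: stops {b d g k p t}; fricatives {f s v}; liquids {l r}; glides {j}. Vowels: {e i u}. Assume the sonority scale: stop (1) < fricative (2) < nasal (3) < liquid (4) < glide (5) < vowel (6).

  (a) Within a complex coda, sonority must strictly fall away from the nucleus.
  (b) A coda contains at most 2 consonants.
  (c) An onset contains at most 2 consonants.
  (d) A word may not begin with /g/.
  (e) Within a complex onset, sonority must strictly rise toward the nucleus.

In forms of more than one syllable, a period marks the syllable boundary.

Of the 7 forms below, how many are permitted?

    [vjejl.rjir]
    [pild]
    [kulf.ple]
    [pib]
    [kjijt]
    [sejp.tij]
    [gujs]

6

[vjejl.rjir] — σ1 onset /vj/ (2→5 rises), coda /jl/ (5→4 falls) ok; σ2 onset /rj/ (4→5 rises), coda /r/ ok → permitted
[pild] — σ1 onset /p/, coda /ld/ (4→1 falls) ok → permitted
[kulf.ple] — σ1 onset /k/, coda /lf/ (4→2 falls) ok; σ2 onset /pl/ (1→4 rises), coda /∅/ ok → permitted
[pib] — σ1 onset /p/, coda /b/ ok → permitted
[kjijt] — σ1 onset /kj/ (1→5 rises), coda /jt/ (5→1 falls) ok → permitted
[sejp.tij] — σ1 onset /s/, coda /jp/ (5→1 falls) ok; σ2 onset /t/, coda /j/ ok → permitted
[gujs] — violates constraint (d): word begins with /g/ → not permitted
Permitted: [vjejl.rjir], [pild], [kulf.ple], [pib], [kjijt], [sejp.tij] → 6.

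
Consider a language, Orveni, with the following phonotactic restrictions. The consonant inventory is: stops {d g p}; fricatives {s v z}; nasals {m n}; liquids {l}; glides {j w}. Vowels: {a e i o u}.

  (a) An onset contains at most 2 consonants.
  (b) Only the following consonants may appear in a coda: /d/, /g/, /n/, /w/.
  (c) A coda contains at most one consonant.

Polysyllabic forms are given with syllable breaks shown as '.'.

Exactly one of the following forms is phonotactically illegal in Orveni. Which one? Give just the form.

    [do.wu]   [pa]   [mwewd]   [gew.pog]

[mwewd]

[do.wu] — σ1 onset /d/, coda /∅/ ok; σ2 onset /w/, coda /∅/ ok → phonotactically legal
[pa] — σ1 onset /p/, coda /∅/ ok → phonotactically legal
[mwewd] — violates constraint (c): syllable 1 coda /wd/ has 2 consonants (> 1) → phonotactically illegal
[gew.pog] — σ1 onset /g/, coda /w/ ok; σ2 onset /p/, coda /g/ ok → phonotactically legal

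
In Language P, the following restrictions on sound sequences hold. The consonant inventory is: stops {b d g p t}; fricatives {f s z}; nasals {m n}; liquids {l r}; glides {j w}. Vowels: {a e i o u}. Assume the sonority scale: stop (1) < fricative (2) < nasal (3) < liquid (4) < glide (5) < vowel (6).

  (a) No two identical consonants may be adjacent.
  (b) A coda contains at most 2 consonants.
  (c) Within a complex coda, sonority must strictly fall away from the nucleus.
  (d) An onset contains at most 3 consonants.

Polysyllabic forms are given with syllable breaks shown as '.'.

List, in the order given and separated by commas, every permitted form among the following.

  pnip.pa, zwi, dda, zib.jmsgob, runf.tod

zwi, runf.tod

pnip.pa — violates constraint (a): adjacent identical consonants /pp/ → not permitted
zwi — σ1 onset /zw/ (2C), coda /∅/ ok → permitted
dda — violates constraint (a): adjacent identical consonants /dd/ → not permitted
zib.jmsgob — violates constraint (d): syllable 2 onset /jmsg/ has 4 consonants (> 3) → not permitted
runf.tod — σ1 onset /r/, coda /nf/ (3→2 falls) ok; σ2 onset /t/, coda /d/ ok → permitted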